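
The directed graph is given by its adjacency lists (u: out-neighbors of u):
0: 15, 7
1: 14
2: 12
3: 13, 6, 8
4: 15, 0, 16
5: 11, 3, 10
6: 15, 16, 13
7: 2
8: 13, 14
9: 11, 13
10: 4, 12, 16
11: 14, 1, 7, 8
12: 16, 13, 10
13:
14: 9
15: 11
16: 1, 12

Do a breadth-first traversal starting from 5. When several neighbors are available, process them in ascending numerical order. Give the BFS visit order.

Visit 5; enqueue 3, 10, 11 → queue [3, 10, 11]
Visit 3; enqueue 6, 8, 13 → queue [10, 11, 6, 8, 13]
Visit 10; enqueue 4, 12, 16 → queue [11, 6, 8, 13, 4, 12, 16]
Visit 11; enqueue 1, 7, 14 → queue [6, 8, 13, 4, 12, 16, 1, 7, 14]
Visit 6; enqueue 15 → queue [8, 13, 4, 12, 16, 1, 7, 14, 15]
Visit 8 → queue [13, 4, 12, 16, 1, 7, 14, 15]
Visit 13 → queue [4, 12, 16, 1, 7, 14, 15]
Visit 4; enqueue 0 → queue [12, 16, 1, 7, 14, 15, 0]
Visit 12 → queue [16, 1, 7, 14, 15, 0]
Visit 16 → queue [1, 7, 14, 15, 0]
Visit 1 → queue [7, 14, 15, 0]
Visit 7; enqueue 2 → queue [14, 15, 0, 2]
Visit 14; enqueue 9 → queue [15, 0, 2, 9]
Visit 15 → queue [0, 2, 9]
Visit 0 → queue [2, 9]
Visit 2 → queue [9]
Visit 9 → queue []

5, 3, 10, 11, 6, 8, 13, 4, 12, 16, 1, 7, 14, 15, 0, 2, 9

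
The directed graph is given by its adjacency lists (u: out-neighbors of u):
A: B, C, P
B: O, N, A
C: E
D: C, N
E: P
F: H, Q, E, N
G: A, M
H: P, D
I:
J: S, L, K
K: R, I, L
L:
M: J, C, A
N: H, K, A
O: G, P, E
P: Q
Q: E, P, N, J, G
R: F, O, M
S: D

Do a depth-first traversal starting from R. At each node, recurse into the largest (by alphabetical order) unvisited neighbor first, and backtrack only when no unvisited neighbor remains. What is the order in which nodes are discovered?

R → O → P → Q → N → K → L → I → H → D → C → E → A → B → J → S → G → M → F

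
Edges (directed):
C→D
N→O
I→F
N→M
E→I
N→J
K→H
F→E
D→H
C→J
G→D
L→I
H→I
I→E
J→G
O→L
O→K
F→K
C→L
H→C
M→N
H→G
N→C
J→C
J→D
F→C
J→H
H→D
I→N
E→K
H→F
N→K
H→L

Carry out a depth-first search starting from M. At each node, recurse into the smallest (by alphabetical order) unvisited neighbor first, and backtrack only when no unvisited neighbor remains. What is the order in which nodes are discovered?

M → N → C → D → H → F → E → I → K → G → L → J → O

Visit M
M → N
N → C
C → D
D → H
H → F
F → E
E → I
E → K
H → G
H → L
C → J
N → O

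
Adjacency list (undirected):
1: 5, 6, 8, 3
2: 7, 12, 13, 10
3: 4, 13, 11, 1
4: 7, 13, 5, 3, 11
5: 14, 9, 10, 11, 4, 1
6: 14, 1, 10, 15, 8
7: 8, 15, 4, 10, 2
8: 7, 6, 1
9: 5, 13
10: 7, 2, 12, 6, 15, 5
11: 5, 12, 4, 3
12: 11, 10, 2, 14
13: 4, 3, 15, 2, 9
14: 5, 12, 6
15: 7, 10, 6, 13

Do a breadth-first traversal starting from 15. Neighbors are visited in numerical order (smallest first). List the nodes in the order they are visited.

15 → 6 → 7 → 10 → 13 → 1 → 8 → 14 → 2 → 4 → 5 → 12 → 3 → 9 → 11

Visit 15; enqueue 6, 7, 10, 13 → queue [6, 7, 10, 13]
Visit 6; enqueue 1, 8, 14 → queue [7, 10, 13, 1, 8, 14]
Visit 7; enqueue 2, 4 → queue [10, 13, 1, 8, 14, 2, 4]
Visit 10; enqueue 5, 12 → queue [13, 1, 8, 14, 2, 4, 5, 12]
Visit 13; enqueue 3, 9 → queue [1, 8, 14, 2, 4, 5, 12, 3, 9]
Visit 1 → queue [8, 14, 2, 4, 5, 12, 3, 9]
Visit 8 → queue [14, 2, 4, 5, 12, 3, 9]
Visit 14 → queue [2, 4, 5, 12, 3, 9]
Visit 2 → queue [4, 5, 12, 3, 9]
Visit 4; enqueue 11 → queue [5, 12, 3, 9, 11]
Visit 5 → queue [12, 3, 9, 11]
Visit 12 → queue [3, 9, 11]
Visit 3 → queue [9, 11]
Visit 9 → queue [11]
Visit 11 → queue []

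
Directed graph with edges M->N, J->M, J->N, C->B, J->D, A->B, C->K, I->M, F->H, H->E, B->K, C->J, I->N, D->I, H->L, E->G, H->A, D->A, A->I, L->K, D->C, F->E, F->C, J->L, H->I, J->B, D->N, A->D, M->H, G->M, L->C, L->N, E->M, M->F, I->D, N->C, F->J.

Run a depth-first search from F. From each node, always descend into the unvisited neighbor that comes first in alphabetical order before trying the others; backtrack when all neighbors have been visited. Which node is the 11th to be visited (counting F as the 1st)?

E

Visit F
F → C
C → B
B → K
C → J
J → D
D → A
A → I
I → M
M → H
H → E
E → G
H → L
L → N

Visit order: F, C, B, K, J, D, A, I, M, H, E, G, L, N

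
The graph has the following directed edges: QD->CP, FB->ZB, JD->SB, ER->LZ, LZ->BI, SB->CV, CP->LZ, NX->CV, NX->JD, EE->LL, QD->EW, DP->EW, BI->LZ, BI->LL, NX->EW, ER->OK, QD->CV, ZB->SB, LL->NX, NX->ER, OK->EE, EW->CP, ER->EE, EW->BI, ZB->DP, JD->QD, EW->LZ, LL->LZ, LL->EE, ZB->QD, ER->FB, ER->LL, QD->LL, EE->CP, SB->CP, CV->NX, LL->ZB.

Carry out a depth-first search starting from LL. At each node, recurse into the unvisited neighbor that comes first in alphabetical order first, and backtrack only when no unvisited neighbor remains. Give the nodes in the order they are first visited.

Visit LL
LL → EE
EE → CP
CP → LZ
LZ → BI
LL → NX
NX → CV
NX → ER
ER → FB
FB → ZB
ZB → DP
DP → EW
ZB → QD
ZB → SB
ER → OK
NX → JD

LL, EE, CP, LZ, BI, NX, CV, ER, FB, ZB, DP, EW, QD, SB, OK, JD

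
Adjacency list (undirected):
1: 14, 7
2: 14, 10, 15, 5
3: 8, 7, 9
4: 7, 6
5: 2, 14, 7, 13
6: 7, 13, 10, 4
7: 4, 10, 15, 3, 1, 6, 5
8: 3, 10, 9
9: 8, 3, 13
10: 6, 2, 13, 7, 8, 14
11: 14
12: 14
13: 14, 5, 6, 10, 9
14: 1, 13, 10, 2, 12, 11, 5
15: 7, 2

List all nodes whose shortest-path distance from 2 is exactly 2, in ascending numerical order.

Level 0: 2
Level 1: 5, 10, 14, 15
Level 2: 1, 6, 7, 8, 11, 12, 13
Level 3: 3, 4, 9

1, 6, 7, 8, 11, 12, 13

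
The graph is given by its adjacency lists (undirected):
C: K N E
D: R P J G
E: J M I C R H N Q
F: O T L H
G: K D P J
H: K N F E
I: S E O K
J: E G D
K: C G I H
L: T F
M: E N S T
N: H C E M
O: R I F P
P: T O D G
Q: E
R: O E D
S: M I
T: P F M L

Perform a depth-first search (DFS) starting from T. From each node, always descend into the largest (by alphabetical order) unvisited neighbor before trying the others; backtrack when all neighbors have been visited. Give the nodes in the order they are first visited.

Visit T
T → P
P → O
O → R
R → E
E → Q
E → N
N → M
M → S
S → I
I → K
K → H
H → F
F → L
K → G
G → J
J → D
K → C

T → P → O → R → E → Q → N → M → S → I → K → H → F → L → G → J → D → C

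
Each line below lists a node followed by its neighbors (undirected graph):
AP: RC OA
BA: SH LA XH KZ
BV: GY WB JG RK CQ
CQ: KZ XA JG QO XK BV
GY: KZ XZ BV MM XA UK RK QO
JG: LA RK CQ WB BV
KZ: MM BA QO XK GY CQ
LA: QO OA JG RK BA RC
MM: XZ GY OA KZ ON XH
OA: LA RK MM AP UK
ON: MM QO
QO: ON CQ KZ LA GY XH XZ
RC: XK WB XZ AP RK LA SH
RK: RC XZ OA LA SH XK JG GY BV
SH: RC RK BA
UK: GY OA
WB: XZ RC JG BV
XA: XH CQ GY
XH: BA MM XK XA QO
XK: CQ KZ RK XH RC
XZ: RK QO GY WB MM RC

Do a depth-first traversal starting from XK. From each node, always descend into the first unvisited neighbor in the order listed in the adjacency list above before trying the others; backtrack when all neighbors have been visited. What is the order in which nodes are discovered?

XK, CQ, KZ, MM, XZ, RK, RC, WB, JG, LA, QO, ON, GY, BV, XA, XH, BA, SH, UK, OA, AP

Visit XK
XK → CQ
CQ → KZ
KZ → MM
MM → XZ
XZ → RK
RK → RC
RC → WB
WB → JG
JG → LA
LA → QO
QO → ON
QO → GY
GY → BV
GY → XA
XA → XH
XH → BA
BA → SH
GY → UK
UK → OA
OA → AP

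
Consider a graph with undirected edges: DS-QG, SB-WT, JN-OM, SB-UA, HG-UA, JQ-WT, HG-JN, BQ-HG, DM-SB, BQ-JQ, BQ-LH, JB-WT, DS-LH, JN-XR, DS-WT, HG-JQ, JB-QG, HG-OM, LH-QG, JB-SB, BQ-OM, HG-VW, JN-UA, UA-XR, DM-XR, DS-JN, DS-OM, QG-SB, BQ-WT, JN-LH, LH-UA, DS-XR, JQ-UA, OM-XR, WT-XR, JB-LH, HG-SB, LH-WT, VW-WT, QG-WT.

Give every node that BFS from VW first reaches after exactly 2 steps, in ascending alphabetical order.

BQ, DS, JB, JN, JQ, LH, OM, QG, SB, UA, XR

Level 0: VW
Level 1: HG, WT
Level 2: BQ, DS, JB, JN, JQ, LH, OM, QG, SB, UA, XR
Level 3: DM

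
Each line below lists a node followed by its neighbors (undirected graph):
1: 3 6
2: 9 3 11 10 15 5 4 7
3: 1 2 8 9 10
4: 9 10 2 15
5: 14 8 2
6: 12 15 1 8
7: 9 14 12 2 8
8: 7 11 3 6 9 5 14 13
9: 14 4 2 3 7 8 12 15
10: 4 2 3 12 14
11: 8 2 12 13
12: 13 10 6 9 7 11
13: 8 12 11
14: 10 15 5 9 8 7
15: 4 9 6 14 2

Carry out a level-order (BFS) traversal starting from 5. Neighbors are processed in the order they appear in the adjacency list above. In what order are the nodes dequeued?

Visit 5; enqueue 14, 8, 2 → queue [14, 8, 2]
Visit 14; enqueue 10, 15, 9, 7 → queue [8, 2, 10, 15, 9, 7]
Visit 8; enqueue 11, 3, 6, 13 → queue [2, 10, 15, 9, 7, 11, 3, 6, 13]
Visit 2; enqueue 4 → queue [10, 15, 9, 7, 11, 3, 6, 13, 4]
Visit 10; enqueue 12 → queue [15, 9, 7, 11, 3, 6, 13, 4, 12]
Visit 15 → queue [9, 7, 11, 3, 6, 13, 4, 12]
Visit 9 → queue [7, 11, 3, 6, 13, 4, 12]
Visit 7 → queue [11, 3, 6, 13, 4, 12]
Visit 11 → queue [3, 6, 13, 4, 12]
Visit 3; enqueue 1 → queue [6, 13, 4, 12, 1]
Visit 6 → queue [13, 4, 12, 1]
Visit 13 → queue [4, 12, 1]
Visit 4 → queue [12, 1]
Visit 12 → queue [1]
Visit 1 → queue []

5 -> 14 -> 8 -> 2 -> 10 -> 15 -> 9 -> 7 -> 11 -> 3 -> 6 -> 13 -> 4 -> 12 -> 1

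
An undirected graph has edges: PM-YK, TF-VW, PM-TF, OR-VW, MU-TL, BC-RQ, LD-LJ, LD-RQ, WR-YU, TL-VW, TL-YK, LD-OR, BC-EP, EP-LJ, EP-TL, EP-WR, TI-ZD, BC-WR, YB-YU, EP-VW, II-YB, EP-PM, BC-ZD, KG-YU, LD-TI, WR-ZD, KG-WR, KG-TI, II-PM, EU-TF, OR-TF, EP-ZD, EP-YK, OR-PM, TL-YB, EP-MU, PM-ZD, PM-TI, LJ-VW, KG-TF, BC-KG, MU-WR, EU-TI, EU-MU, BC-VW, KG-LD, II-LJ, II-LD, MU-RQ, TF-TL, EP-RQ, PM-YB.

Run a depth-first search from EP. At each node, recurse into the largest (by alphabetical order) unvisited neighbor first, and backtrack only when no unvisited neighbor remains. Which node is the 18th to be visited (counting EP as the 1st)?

II

Visit EP
EP → ZD
ZD → WR
WR → YU
YU → YB
YB → TL
TL → YK
YK → PM
PM → TI
TI → LD
LD → RQ
RQ → MU
MU → EU
EU → TF
TF → VW
VW → OR
VW → LJ
LJ → II
VW → BC
BC → KG

Visit order: EP, ZD, WR, YU, YB, TL, YK, PM, TI, LD, RQ, MU, EU, TF, VW, OR, LJ, II, BC, KG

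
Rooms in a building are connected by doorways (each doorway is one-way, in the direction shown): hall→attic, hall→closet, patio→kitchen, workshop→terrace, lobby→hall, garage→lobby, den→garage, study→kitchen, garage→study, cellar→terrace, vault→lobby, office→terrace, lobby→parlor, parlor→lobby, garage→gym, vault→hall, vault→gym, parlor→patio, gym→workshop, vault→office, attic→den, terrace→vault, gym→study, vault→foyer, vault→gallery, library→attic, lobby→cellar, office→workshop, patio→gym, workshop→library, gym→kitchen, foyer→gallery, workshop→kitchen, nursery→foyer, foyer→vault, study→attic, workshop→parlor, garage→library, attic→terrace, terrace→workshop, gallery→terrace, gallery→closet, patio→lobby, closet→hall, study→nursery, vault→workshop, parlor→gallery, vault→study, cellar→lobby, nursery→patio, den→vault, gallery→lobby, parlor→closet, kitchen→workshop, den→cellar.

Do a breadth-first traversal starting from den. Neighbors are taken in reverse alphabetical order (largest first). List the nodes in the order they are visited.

den vault garage cellar workshop study office lobby hall gym gallery foyer library terrace parlor kitchen nursery attic closet patio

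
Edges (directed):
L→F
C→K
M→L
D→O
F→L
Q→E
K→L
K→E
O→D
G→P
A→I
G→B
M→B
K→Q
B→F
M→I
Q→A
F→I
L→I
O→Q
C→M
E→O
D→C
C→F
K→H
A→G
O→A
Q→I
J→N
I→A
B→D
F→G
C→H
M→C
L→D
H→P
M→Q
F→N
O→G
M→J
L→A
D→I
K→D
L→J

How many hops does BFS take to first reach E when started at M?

2

Level 0: M
Level 1: B, C, I, J, L, Q
Level 2: A, D, E, F, H, K, N
Level 3: G, O, P
E first appears at level 2.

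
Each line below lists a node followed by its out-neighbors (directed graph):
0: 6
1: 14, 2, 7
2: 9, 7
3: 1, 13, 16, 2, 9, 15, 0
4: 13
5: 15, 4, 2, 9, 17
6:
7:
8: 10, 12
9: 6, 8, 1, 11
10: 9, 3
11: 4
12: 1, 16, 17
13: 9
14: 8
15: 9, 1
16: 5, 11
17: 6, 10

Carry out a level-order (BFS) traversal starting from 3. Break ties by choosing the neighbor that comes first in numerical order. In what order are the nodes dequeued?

Visit 3; enqueue 0, 1, 2, 9, 13, 15, 16 → queue [0, 1, 2, 9, 13, 15, 16]
Visit 0; enqueue 6 → queue [1, 2, 9, 13, 15, 16, 6]
Visit 1; enqueue 7, 14 → queue [2, 9, 13, 15, 16, 6, 7, 14]
Visit 2 → queue [9, 13, 15, 16, 6, 7, 14]
Visit 9; enqueue 8, 11 → queue [13, 15, 16, 6, 7, 14, 8, 11]
Visit 13 → queue [15, 16, 6, 7, 14, 8, 11]
Visit 15 → queue [16, 6, 7, 14, 8, 11]
Visit 16; enqueue 5 → queue [6, 7, 14, 8, 11, 5]
Visit 6 → queue [7, 14, 8, 11, 5]
Visit 7 → queue [14, 8, 11, 5]
Visit 14 → queue [8, 11, 5]
Visit 8; enqueue 10, 12 → queue [11, 5, 10, 12]
Visit 11; enqueue 4 → queue [5, 10, 12, 4]
Visit 5; enqueue 17 → queue [10, 12, 4, 17]
Visit 10 → queue [12, 4, 17]
Visit 12 → queue [4, 17]
Visit 4 → queue [17]
Visit 17 → queue []

3 -> 0 -> 1 -> 2 -> 9 -> 13 -> 15 -> 16 -> 6 -> 7 -> 14 -> 8 -> 11 -> 5 -> 10 -> 12 -> 4 -> 17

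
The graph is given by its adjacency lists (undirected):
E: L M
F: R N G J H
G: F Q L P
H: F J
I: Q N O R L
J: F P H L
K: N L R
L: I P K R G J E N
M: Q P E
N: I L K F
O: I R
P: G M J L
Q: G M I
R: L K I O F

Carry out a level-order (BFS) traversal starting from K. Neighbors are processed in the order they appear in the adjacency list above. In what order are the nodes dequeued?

K → N → L → R → I → F → P → G → J → E → O → Q → H → M

Visit K; enqueue N, L, R → queue [N, L, R]
Visit N; enqueue I, F → queue [L, R, I, F]
Visit L; enqueue P, G, J, E → queue [R, I, F, P, G, J, E]
Visit R; enqueue O → queue [I, F, P, G, J, E, O]
Visit I; enqueue Q → queue [F, P, G, J, E, O, Q]
Visit F; enqueue H → queue [P, G, J, E, O, Q, H]
Visit P; enqueue M → queue [G, J, E, O, Q, H, M]
Visit G → queue [J, E, O, Q, H, M]
Visit J → queue [E, O, Q, H, M]
Visit E → queue [O, Q, H, M]
Visit O → queue [Q, H, M]
Visit Q → queue [H, M]
Visit H → queue [M]
Visit M → queue []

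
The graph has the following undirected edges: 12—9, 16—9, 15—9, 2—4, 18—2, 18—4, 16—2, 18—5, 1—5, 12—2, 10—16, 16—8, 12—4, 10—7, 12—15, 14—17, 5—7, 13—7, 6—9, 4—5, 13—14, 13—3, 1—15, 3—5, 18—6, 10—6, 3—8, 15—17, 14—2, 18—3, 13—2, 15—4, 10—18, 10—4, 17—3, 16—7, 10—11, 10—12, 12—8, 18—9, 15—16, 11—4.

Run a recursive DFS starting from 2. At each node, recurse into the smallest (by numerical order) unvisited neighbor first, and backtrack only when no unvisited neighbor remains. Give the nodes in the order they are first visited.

Visit 2
2 → 4
4 → 5
5 → 1
1 → 15
15 → 9
9 → 6
6 → 10
10 → 7
7 → 13
13 → 3
3 → 8
8 → 12
8 → 16
3 → 17
17 → 14
3 → 18
10 → 11

2 4 5 1 15 9 6 10 7 13 3 8 12 16 17 14 18 11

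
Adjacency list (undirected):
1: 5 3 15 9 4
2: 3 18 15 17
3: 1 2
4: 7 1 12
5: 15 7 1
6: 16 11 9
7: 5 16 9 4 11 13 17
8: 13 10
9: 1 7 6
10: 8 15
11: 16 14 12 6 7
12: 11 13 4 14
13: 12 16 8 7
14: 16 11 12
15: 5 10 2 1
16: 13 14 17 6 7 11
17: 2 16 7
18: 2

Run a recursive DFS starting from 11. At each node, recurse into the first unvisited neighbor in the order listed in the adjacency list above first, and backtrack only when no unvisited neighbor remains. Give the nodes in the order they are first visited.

11 -> 16 -> 13 -> 12 -> 4 -> 7 -> 5 -> 15 -> 10 -> 8 -> 2 -> 3 -> 1 -> 9 -> 6 -> 18 -> 17 -> 14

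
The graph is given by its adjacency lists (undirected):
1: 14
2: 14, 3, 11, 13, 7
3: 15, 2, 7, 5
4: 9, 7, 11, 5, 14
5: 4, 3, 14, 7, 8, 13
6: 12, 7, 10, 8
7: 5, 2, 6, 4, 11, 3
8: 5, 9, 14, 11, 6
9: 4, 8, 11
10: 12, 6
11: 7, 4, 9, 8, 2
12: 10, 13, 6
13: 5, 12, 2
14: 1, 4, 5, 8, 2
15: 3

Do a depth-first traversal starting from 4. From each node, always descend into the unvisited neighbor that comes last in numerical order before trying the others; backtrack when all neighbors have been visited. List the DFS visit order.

Visit 4
4 → 14
14 → 8
8 → 11
11 → 9
11 → 7
7 → 6
6 → 12
12 → 13
13 → 5
5 → 3
3 → 15
3 → 2
12 → 10
14 → 1

4 -> 14 -> 8 -> 11 -> 9 -> 7 -> 6 -> 12 -> 13 -> 5 -> 3 -> 15 -> 2 -> 10 -> 1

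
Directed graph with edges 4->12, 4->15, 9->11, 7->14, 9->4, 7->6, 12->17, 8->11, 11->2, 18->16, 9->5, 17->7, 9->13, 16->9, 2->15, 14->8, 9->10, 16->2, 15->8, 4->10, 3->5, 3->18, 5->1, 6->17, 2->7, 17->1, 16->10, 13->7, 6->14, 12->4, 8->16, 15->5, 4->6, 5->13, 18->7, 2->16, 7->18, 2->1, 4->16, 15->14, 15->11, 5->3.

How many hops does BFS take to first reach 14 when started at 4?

Level 0: 4
Level 1: 6, 10, 12, 15, 16
Level 2: 2, 5, 8, 9, 11, 14, 17
Level 3: 1, 3, 7, 13
Level 4: 18
14 first appears at level 2.

2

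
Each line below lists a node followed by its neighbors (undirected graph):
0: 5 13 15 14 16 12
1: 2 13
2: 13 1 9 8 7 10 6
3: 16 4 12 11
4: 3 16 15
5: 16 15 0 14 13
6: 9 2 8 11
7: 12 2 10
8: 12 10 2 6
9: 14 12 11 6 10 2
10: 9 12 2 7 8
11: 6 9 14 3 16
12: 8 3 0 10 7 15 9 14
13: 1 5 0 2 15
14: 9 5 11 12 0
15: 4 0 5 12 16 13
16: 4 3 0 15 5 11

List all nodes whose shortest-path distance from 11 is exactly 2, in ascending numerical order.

0, 2, 4, 5, 8, 10, 12, 15

Level 0: 11
Level 1: 3, 6, 9, 14, 16
Level 2: 0, 2, 4, 5, 8, 10, 12, 15
Level 3: 1, 7, 13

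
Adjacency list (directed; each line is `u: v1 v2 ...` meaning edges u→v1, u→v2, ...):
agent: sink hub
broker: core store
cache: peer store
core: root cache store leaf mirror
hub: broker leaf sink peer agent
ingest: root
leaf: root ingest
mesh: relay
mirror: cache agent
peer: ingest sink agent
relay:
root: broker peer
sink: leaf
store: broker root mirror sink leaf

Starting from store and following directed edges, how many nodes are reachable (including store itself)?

12

BFS from store visits: store, broker, root, mirror, sink, leaf, core, peer, cache, agent, ingest, hub
Reachable nodes: 12 of 14 total.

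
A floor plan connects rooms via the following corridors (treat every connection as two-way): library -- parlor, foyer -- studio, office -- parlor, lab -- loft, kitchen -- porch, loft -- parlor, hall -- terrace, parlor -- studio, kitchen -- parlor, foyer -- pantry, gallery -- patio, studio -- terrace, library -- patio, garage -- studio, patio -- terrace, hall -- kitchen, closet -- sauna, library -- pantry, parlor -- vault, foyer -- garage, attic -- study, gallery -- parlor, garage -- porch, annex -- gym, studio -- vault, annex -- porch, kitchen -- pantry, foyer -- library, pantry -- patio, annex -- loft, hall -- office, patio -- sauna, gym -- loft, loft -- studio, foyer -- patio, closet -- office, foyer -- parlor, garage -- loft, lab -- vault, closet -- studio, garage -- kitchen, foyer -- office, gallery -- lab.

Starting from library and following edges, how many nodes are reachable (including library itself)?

20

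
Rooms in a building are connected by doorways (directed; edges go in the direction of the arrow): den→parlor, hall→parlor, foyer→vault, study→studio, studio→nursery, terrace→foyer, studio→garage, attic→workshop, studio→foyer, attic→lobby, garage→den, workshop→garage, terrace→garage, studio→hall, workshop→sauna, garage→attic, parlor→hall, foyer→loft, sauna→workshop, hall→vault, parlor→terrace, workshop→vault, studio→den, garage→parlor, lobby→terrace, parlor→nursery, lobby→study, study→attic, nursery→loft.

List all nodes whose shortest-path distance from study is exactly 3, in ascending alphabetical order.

loft, parlor, sauna, terrace, vault

Level 0: study
Level 1: attic, studio
Level 2: den, foyer, garage, hall, lobby, nursery, workshop
Level 3: loft, parlor, sauna, terrace, vault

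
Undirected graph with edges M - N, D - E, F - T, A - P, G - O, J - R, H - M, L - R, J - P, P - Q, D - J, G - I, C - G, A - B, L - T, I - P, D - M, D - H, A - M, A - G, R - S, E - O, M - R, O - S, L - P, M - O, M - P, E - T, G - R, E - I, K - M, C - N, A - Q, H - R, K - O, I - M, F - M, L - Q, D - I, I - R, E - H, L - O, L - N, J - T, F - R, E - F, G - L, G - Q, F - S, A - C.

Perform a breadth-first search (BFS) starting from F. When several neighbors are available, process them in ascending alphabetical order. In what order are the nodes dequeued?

F, E, M, R, S, T, D, H, I, O, A, K, N, P, G, J, L, B, C, Q

Visit F; enqueue E, M, R, S, T → queue [E, M, R, S, T]
Visit E; enqueue D, H, I, O → queue [M, R, S, T, D, H, I, O]
Visit M; enqueue A, K, N, P → queue [R, S, T, D, H, I, O, A, K, N, P]
Visit R; enqueue G, J, L → queue [S, T, D, H, I, O, A, K, N, P, G, J, L]
Visit S → queue [T, D, H, I, O, A, K, N, P, G, J, L]
Visit T → queue [D, H, I, O, A, K, N, P, G, J, L]
Visit D → queue [H, I, O, A, K, N, P, G, J, L]
Visit H → queue [I, O, A, K, N, P, G, J, L]
Visit I → queue [O, A, K, N, P, G, J, L]
Visit O → queue [A, K, N, P, G, J, L]
Visit A; enqueue B, C, Q → queue [K, N, P, G, J, L, B, C, Q]
Visit K → queue [N, P, G, J, L, B, C, Q]
Visit N → queue [P, G, J, L, B, C, Q]
Visit P → queue [G, J, L, B, C, Q]
Visit G → queue [J, L, B, C, Q]
Visit J → queue [L, B, C, Q]
Visit L → queue [B, C, Q]
Visit B → queue [C, Q]
Visit C → queue [Q]
Visit Q → queue []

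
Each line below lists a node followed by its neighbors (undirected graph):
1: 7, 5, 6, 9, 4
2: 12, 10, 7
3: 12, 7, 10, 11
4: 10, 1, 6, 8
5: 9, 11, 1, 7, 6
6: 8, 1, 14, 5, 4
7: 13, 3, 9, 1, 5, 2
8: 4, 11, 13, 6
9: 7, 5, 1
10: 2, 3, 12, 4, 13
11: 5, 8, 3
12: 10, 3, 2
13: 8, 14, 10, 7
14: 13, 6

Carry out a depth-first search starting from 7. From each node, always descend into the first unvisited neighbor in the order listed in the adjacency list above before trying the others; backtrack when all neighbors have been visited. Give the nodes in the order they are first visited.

7 → 13 → 8 → 4 → 10 → 2 → 12 → 3 → 11 → 5 → 9 → 1 → 6 → 14

Visit 7
7 → 13
13 → 8
8 → 4
4 → 10
10 → 2
2 → 12
12 → 3
3 → 11
11 → 5
5 → 9
9 → 1
1 → 6
6 → 14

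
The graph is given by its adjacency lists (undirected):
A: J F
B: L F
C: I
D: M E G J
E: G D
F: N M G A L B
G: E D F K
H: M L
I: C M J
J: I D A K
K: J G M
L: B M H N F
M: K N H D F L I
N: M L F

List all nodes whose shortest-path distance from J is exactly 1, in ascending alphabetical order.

A, D, I, K

Level 0: J
Level 1: A, D, I, K
Level 2: C, E, F, G, M
Level 3: B, H, L, N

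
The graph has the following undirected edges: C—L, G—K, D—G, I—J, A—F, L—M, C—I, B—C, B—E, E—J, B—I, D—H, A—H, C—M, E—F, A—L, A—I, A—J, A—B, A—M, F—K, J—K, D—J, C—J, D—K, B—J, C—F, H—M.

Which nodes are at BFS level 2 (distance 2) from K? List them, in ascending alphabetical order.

Level 0: K
Level 1: D, F, G, J
Level 2: A, B, C, E, H, I
Level 3: L, M

A, B, C, E, H, I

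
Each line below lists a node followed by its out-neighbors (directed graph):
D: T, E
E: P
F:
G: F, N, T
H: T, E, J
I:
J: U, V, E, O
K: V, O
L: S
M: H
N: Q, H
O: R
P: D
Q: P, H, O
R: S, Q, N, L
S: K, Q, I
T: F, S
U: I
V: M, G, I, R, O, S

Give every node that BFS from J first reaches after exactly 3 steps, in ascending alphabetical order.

Level 0: J
Level 1: E, O, U, V
Level 2: G, I, M, P, R, S
Level 3: D, F, H, K, L, N, Q, T

D, F, H, K, L, N, Q, T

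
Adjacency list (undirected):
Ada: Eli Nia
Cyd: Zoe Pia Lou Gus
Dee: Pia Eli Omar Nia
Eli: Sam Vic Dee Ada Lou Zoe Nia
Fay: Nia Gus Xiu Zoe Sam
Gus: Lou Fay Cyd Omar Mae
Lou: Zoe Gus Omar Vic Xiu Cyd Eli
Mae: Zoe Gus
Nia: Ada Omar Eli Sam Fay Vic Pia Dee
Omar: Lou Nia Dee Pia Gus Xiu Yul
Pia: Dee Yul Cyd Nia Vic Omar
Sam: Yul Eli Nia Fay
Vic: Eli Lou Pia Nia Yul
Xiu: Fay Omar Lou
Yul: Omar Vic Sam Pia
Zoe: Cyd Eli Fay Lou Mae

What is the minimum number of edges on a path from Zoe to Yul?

3

Level 0: Zoe
Level 1: Cyd, Eli, Fay, Lou, Mae
Level 2: Ada, Dee, Gus, Nia, Omar, Pia, Sam, Vic, Xiu
Level 3: Yul
Yul first appears at level 3.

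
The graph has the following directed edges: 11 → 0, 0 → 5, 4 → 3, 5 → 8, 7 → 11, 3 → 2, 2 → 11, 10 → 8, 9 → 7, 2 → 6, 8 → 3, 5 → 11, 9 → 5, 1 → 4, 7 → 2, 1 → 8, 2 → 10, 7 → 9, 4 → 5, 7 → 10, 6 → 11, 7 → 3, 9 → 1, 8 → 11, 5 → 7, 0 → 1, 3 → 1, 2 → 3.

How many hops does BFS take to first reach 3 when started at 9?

Level 0: 9
Level 1: 1, 5, 7
Level 2: 2, 3, 4, 8, 10, 11
Level 3: 0, 6
3 first appears at level 2.

2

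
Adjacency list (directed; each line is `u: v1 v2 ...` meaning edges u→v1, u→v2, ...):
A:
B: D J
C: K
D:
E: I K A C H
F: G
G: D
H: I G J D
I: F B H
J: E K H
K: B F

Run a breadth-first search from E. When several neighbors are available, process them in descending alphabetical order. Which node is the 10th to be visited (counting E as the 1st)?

G

Visit E; enqueue K, I, H, C, A → queue [K, I, H, C, A]
Visit K; enqueue F, B → queue [I, H, C, A, F, B]
Visit I → queue [H, C, A, F, B]
Visit H; enqueue J, G, D → queue [C, A, F, B, J, G, D]
Visit C → queue [A, F, B, J, G, D]
Visit A → queue [F, B, J, G, D]
Visit F → queue [B, J, G, D]
Visit B → queue [J, G, D]
Visit J → queue [G, D]
Visit G → queue [D]
Visit D → queue []

Visit order: E, K, I, H, C, A, F, B, J, G, D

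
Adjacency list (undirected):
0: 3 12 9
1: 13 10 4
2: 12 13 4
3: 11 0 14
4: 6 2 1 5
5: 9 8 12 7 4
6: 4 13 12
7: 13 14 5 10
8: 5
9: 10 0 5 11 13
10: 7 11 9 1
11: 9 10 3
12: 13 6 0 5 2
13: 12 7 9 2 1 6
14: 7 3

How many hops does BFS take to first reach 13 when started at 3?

3

Level 0: 3
Level 1: 0, 11, 14
Level 2: 7, 9, 10, 12
Level 3: 1, 2, 5, 6, 13
Level 4: 4, 8
13 first appears at level 3.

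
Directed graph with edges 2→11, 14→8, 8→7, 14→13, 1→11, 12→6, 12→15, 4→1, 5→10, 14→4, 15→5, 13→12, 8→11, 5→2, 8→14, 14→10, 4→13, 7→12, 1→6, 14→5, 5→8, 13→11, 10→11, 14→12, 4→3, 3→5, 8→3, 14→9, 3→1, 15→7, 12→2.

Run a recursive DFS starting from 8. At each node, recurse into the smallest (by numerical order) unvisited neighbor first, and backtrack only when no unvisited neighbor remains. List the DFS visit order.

8, 3, 1, 6, 11, 5, 2, 10, 7, 12, 15, 14, 4, 13, 9

Visit 8
8 → 3
3 → 1
1 → 6
1 → 11
3 → 5
5 → 2
5 → 10
8 → 7
7 → 12
12 → 15
8 → 14
14 → 4
4 → 13
14 → 9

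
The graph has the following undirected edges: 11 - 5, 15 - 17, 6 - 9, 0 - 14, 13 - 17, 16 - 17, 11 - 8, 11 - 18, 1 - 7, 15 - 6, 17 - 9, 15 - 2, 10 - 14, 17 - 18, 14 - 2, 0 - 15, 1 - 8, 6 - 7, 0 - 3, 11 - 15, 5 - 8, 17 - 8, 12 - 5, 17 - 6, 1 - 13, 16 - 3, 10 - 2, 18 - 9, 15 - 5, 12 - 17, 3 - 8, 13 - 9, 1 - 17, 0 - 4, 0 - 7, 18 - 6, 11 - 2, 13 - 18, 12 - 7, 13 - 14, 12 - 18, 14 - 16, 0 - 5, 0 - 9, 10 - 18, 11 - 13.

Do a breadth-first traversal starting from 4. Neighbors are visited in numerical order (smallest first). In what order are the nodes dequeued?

Visit 4; enqueue 0 → queue [0]
Visit 0; enqueue 3, 5, 7, 9, 14, 15 → queue [3, 5, 7, 9, 14, 15]
Visit 3; enqueue 8, 16 → queue [5, 7, 9, 14, 15, 8, 16]
Visit 5; enqueue 11, 12 → queue [7, 9, 14, 15, 8, 16, 11, 12]
Visit 7; enqueue 1, 6 → queue [9, 14, 15, 8, 16, 11, 12, 1, 6]
Visit 9; enqueue 13, 17, 18 → queue [14, 15, 8, 16, 11, 12, 1, 6, 13, 17, 18]
Visit 14; enqueue 2, 10 → queue [15, 8, 16, 11, 12, 1, 6, 13, 17, 18, 2, 10]
Visit 15 → queue [8, 16, 11, 12, 1, 6, 13, 17, 18, 2, 10]
Visit 8 → queue [16, 11, 12, 1, 6, 13, 17, 18, 2, 10]
Visit 16 → queue [11, 12, 1, 6, 13, 17, 18, 2, 10]
Visit 11 → queue [12, 1, 6, 13, 17, 18, 2, 10]
Visit 12 → queue [1, 6, 13, 17, 18, 2, 10]
Visit 1 → queue [6, 13, 17, 18, 2, 10]
Visit 6 → queue [13, 17, 18, 2, 10]
Visit 13 → queue [17, 18, 2, 10]
Visit 17 → queue [18, 2, 10]
Visit 18 → queue [2, 10]
Visit 2 → queue [10]
Visit 10 → queue []

4 → 0 → 3 → 5 → 7 → 9 → 14 → 15 → 8 → 16 → 11 → 12 → 1 → 6 → 13 → 17 → 18 → 2 → 10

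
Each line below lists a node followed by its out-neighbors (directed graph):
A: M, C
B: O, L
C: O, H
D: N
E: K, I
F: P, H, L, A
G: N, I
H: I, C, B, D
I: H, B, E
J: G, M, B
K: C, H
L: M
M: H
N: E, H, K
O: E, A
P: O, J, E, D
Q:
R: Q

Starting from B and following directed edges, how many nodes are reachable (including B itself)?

12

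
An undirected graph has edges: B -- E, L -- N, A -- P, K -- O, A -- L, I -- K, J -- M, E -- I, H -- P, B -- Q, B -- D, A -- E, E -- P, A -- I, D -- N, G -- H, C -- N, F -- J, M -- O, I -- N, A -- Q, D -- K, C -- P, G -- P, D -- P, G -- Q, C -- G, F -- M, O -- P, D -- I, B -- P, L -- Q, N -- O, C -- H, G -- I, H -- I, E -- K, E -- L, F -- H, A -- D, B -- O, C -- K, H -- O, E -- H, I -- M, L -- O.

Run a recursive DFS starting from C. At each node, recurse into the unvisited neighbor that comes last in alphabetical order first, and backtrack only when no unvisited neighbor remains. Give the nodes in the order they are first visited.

C, P, O, N, L, Q, G, I, M, J, F, H, E, K, D, B, A

Visit C
C → P
P → O
O → N
N → L
L → Q
Q → G
G → I
I → M
M → J
J → F
F → H
H → E
E → K
K → D
D → B
D → A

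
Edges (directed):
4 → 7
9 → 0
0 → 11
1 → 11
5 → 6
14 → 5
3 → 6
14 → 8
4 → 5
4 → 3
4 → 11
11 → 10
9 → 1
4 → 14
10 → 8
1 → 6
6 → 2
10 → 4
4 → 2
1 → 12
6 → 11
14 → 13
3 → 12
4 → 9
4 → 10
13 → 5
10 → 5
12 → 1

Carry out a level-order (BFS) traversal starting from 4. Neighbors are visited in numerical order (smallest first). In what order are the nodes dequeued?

Visit 4; enqueue 2, 3, 5, 7, 9, 10, 11, 14 → queue [2, 3, 5, 7, 9, 10, 11, 14]
Visit 2 → queue [3, 5, 7, 9, 10, 11, 14]
Visit 3; enqueue 6, 12 → queue [5, 7, 9, 10, 11, 14, 6, 12]
Visit 5 → queue [7, 9, 10, 11, 14, 6, 12]
Visit 7 → queue [9, 10, 11, 14, 6, 12]
Visit 9; enqueue 0, 1 → queue [10, 11, 14, 6, 12, 0, 1]
Visit 10; enqueue 8 → queue [11, 14, 6, 12, 0, 1, 8]
Visit 11 → queue [14, 6, 12, 0, 1, 8]
Visit 14; enqueue 13 → queue [6, 12, 0, 1, 8, 13]
Visit 6 → queue [12, 0, 1, 8, 13]
Visit 12 → queue [0, 1, 8, 13]
Visit 0 → queue [1, 8, 13]
Visit 1 → queue [8, 13]
Visit 8 → queue [13]
Visit 13 → queue []

4 2 3 5 7 9 10 11 14 6 12 0 1 8 13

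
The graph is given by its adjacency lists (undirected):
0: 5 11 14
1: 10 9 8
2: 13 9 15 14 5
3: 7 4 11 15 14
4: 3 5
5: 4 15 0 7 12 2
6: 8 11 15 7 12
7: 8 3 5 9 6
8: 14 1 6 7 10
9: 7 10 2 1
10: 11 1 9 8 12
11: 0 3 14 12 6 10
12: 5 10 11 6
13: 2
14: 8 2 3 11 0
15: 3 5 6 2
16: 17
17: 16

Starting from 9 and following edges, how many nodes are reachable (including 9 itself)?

16

BFS from 9 visits: 9, 7, 10, 2, 1, 8, 3, 5, 6, 11, 12, 13, 15, 14, 4, 0
Reachable nodes: 16 of 18 total.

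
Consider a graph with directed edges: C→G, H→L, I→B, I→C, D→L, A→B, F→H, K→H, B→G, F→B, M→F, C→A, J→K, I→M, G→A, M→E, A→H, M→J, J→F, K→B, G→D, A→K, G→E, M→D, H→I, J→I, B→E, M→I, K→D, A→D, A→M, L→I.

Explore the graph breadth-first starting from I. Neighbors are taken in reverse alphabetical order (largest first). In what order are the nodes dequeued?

I -> M -> C -> B -> J -> F -> E -> D -> G -> A -> K -> H -> L

Visit I; enqueue M, C, B → queue [M, C, B]
Visit M; enqueue J, F, E, D → queue [C, B, J, F, E, D]
Visit C; enqueue G, A → queue [B, J, F, E, D, G, A]
Visit B → queue [J, F, E, D, G, A]
Visit J; enqueue K → queue [F, E, D, G, A, K]
Visit F; enqueue H → queue [E, D, G, A, K, H]
Visit E → queue [D, G, A, K, H]
Visit D; enqueue L → queue [G, A, K, H, L]
Visit G → queue [A, K, H, L]
Visit A → queue [K, H, L]
Visit K → queue [H, L]
Visit H → queue [L]
Visit L → queue []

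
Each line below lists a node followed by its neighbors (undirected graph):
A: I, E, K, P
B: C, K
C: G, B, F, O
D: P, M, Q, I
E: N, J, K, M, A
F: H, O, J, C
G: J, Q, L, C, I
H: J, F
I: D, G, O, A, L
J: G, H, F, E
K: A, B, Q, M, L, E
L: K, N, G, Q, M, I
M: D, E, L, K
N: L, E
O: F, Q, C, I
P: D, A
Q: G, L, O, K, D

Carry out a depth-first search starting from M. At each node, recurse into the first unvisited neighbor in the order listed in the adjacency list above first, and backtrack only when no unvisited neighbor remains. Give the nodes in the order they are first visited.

M -> D -> P -> A -> I -> G -> J -> H -> F -> O -> Q -> L -> K -> B -> C -> E -> N

Visit M
M → D
D → P
P → A
A → I
I → G
G → J
J → H
H → F
F → O
O → Q
Q → L
L → K
K → B
B → C
K → E
E → N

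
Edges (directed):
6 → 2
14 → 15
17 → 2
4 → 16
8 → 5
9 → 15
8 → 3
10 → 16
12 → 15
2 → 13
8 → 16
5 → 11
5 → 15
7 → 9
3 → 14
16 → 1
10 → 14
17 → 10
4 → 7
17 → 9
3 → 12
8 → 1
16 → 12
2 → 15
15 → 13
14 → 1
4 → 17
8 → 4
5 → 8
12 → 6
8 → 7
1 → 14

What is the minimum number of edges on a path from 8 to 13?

3

Level 0: 8
Level 1: 1, 3, 4, 5, 7, 16
Level 2: 9, 11, 12, 14, 15, 17
Level 3: 2, 6, 10, 13
13 first appears at level 3.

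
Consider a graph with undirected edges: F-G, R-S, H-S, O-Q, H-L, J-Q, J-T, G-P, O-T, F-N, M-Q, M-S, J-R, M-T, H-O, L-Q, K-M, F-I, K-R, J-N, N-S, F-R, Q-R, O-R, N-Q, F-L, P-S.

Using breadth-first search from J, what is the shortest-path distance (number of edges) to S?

Level 0: J
Level 1: N, Q, R, T
Level 2: F, K, L, M, O, S
Level 3: G, H, I, P
S first appears at level 2.

2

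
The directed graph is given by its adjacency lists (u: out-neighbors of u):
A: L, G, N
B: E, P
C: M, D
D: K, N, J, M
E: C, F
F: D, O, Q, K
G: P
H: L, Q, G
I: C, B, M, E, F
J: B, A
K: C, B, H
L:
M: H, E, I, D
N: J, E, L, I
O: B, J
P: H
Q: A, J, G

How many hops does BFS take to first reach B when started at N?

Level 0: N
Level 1: E, I, J, L
Level 2: A, B, C, F, M
Level 3: D, G, H, K, O, P, Q
B first appears at level 2.

2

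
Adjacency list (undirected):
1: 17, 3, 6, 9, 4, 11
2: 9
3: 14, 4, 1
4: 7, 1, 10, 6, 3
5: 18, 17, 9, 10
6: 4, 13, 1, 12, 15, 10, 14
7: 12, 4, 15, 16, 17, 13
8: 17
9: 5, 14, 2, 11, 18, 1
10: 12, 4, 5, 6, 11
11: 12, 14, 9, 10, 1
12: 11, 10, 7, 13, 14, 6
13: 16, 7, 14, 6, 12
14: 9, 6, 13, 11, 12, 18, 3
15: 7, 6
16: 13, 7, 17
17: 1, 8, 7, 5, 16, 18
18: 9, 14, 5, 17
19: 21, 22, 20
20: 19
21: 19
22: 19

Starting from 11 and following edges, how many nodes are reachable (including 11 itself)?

18

BFS from 11 visits: 11, 12, 14, 9, 10, 1, 7, 13, 6, 18, 3, 5, 2, 4, 17, 15, 16, 8
Reachable nodes: 18 of 22 total.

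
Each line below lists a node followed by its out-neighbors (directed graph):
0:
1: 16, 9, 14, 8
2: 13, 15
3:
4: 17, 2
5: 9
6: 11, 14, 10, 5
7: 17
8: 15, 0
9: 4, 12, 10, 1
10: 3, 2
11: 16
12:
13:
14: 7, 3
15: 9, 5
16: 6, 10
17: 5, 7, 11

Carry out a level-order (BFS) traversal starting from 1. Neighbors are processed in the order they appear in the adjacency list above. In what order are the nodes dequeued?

Visit 1; enqueue 16, 9, 14, 8 → queue [16, 9, 14, 8]
Visit 16; enqueue 6, 10 → queue [9, 14, 8, 6, 10]
Visit 9; enqueue 4, 12 → queue [14, 8, 6, 10, 4, 12]
Visit 14; enqueue 7, 3 → queue [8, 6, 10, 4, 12, 7, 3]
Visit 8; enqueue 15, 0 → queue [6, 10, 4, 12, 7, 3, 15, 0]
Visit 6; enqueue 11, 5 → queue [10, 4, 12, 7, 3, 15, 0, 11, 5]
Visit 10; enqueue 2 → queue [4, 12, 7, 3, 15, 0, 11, 5, 2]
Visit 4; enqueue 17 → queue [12, 7, 3, 15, 0, 11, 5, 2, 17]
Visit 12 → queue [7, 3, 15, 0, 11, 5, 2, 17]
Visit 7 → queue [3, 15, 0, 11, 5, 2, 17]
Visit 3 → queue [15, 0, 11, 5, 2, 17]
Visit 15 → queue [0, 11, 5, 2, 17]
Visit 0 → queue [11, 5, 2, 17]
Visit 11 → queue [5, 2, 17]
Visit 5 → queue [2, 17]
Visit 2; enqueue 13 → queue [17, 13]
Visit 17 → queue [13]
Visit 13 → queue []

1 → 16 → 9 → 14 → 8 → 6 → 10 → 4 → 12 → 7 → 3 → 15 → 0 → 11 → 5 → 2 → 17 → 13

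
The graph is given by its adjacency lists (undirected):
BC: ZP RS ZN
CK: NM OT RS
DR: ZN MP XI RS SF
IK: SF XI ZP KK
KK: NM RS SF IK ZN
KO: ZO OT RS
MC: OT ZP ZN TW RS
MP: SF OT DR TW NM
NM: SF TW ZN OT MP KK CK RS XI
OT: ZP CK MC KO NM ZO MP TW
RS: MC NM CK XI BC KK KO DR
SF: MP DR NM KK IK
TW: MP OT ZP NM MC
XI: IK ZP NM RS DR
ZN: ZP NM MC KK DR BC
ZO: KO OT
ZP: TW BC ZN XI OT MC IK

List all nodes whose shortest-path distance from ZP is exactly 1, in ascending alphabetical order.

Level 0: ZP
Level 1: BC, IK, MC, OT, TW, XI, ZN
Level 2: CK, DR, KK, KO, MP, NM, RS, SF, ZO

BC, IK, MC, OT, TW, XI, ZN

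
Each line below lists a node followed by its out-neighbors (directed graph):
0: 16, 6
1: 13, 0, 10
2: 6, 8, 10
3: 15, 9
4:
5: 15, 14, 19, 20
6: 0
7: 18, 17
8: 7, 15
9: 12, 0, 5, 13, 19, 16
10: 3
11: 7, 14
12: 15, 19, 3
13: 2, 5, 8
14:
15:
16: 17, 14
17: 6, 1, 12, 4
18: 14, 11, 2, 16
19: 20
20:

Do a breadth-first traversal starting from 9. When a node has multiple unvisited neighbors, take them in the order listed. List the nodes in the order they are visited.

9, 12, 0, 5, 13, 19, 16, 15, 3, 6, 14, 20, 2, 8, 17, 10, 7, 1, 4, 18, 11

Visit 9; enqueue 12, 0, 5, 13, 19, 16 → queue [12, 0, 5, 13, 19, 16]
Visit 12; enqueue 15, 3 → queue [0, 5, 13, 19, 16, 15, 3]
Visit 0; enqueue 6 → queue [5, 13, 19, 16, 15, 3, 6]
Visit 5; enqueue 14, 20 → queue [13, 19, 16, 15, 3, 6, 14, 20]
Visit 13; enqueue 2, 8 → queue [19, 16, 15, 3, 6, 14, 20, 2, 8]
Visit 19 → queue [16, 15, 3, 6, 14, 20, 2, 8]
Visit 16; enqueue 17 → queue [15, 3, 6, 14, 20, 2, 8, 17]
Visit 15 → queue [3, 6, 14, 20, 2, 8, 17]
Visit 3 → queue [6, 14, 20, 2, 8, 17]
Visit 6 → queue [14, 20, 2, 8, 17]
Visit 14 → queue [20, 2, 8, 17]
Visit 20 → queue [2, 8, 17]
Visit 2; enqueue 10 → queue [8, 17, 10]
Visit 8; enqueue 7 → queue [17, 10, 7]
Visit 17; enqueue 1, 4 → queue [10, 7, 1, 4]
Visit 10 → queue [7, 1, 4]
Visit 7; enqueue 18 → queue [1, 4, 18]
Visit 1 → queue [4, 18]
Visit 4 → queue [18]
Visit 18; enqueue 11 → queue [11]
Visit 11 → queue []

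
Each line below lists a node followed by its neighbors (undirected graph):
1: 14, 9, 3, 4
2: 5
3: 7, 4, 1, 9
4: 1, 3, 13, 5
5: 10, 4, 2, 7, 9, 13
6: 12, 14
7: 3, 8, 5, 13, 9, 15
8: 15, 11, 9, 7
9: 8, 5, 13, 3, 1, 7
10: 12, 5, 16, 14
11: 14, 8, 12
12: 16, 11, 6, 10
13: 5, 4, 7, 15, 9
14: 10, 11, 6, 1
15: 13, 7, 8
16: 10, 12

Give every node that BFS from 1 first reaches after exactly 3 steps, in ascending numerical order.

Level 0: 1
Level 1: 3, 4, 9, 14
Level 2: 5, 6, 7, 8, 10, 11, 13
Level 3: 2, 12, 15, 16

2, 12, 15, 16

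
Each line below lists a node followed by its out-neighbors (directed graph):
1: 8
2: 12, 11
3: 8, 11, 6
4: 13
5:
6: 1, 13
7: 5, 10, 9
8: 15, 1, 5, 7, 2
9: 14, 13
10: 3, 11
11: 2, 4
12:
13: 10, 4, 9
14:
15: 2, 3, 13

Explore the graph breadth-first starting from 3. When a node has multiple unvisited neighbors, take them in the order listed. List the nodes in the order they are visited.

3 8 11 6 15 1 5 7 2 4 13 10 9 12 14

Visit 3; enqueue 8, 11, 6 → queue [8, 11, 6]
Visit 8; enqueue 15, 1, 5, 7, 2 → queue [11, 6, 15, 1, 5, 7, 2]
Visit 11; enqueue 4 → queue [6, 15, 1, 5, 7, 2, 4]
Visit 6; enqueue 13 → queue [15, 1, 5, 7, 2, 4, 13]
Visit 15 → queue [1, 5, 7, 2, 4, 13]
Visit 1 → queue [5, 7, 2, 4, 13]
Visit 5 → queue [7, 2, 4, 13]
Visit 7; enqueue 10, 9 → queue [2, 4, 13, 10, 9]
Visit 2; enqueue 12 → queue [4, 13, 10, 9, 12]
Visit 4 → queue [13, 10, 9, 12]
Visit 13 → queue [10, 9, 12]
Visit 10 → queue [9, 12]
Visit 9; enqueue 14 → queue [12, 14]
Visit 12 → queue [14]
Visit 14 → queue []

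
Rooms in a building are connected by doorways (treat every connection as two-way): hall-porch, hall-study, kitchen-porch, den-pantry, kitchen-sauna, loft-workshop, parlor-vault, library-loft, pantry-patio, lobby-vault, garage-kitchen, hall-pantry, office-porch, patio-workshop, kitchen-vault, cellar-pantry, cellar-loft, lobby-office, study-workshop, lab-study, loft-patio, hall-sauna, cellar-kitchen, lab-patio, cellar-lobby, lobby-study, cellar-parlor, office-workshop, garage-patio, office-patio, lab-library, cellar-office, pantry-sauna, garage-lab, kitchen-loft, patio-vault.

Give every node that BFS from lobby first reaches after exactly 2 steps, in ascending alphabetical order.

hall, kitchen, lab, loft, pantry, parlor, patio, porch, workshop

Level 0: lobby
Level 1: cellar, office, study, vault
Level 2: hall, kitchen, lab, loft, pantry, parlor, patio, porch, workshop
Level 3: den, garage, library, sauna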